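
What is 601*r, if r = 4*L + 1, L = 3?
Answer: 7813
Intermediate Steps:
r = 13 (r = 4*3 + 1 = 12 + 1 = 13)
601*r = 601*13 = 7813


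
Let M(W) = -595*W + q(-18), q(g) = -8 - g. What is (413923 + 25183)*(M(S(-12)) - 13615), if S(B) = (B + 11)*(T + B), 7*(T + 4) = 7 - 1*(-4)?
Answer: -9743762140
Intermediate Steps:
T = -17/7 (T = -4 + (7 - 1*(-4))/7 = -4 + (7 + 4)/7 = -4 + (1/7)*11 = -4 + 11/7 = -17/7 ≈ -2.4286)
S(B) = (11 + B)*(-17/7 + B) (S(B) = (B + 11)*(-17/7 + B) = (11 + B)*(-17/7 + B))
M(W) = 10 - 595*W (M(W) = -595*W + (-8 - 1*(-18)) = -595*W + (-8 + 18) = -595*W + 10 = 10 - 595*W)
(413923 + 25183)*(M(S(-12)) - 13615) = (413923 + 25183)*((10 - 595*(-187/7 + (-12)**2 + (60/7)*(-12))) - 13615) = 439106*((10 - 595*(-187/7 + 144 - 720/7)) - 13615) = 439106*((10 - 595*101/7) - 13615) = 439106*((10 - 8585) - 13615) = 439106*(-8575 - 13615) = 439106*(-22190) = -9743762140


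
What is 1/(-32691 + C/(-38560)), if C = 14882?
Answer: -19280/630289921 ≈ -3.0589e-5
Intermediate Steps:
1/(-32691 + C/(-38560)) = 1/(-32691 + 14882/(-38560)) = 1/(-32691 + 14882*(-1/38560)) = 1/(-32691 - 7441/19280) = 1/(-630289921/19280) = -19280/630289921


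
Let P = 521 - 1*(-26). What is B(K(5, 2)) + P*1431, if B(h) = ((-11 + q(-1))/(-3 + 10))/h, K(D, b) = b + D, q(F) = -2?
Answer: 38355080/49 ≈ 7.8276e+5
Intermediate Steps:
P = 547 (P = 521 + 26 = 547)
K(D, b) = D + b
B(h) = -13/(7*h) (B(h) = ((-11 - 2)/(-3 + 10))/h = (-13/7)/h = (-13*⅐)/h = -13/(7*h))
B(K(5, 2)) + P*1431 = -13/(7*(5 + 2)) + 547*1431 = -13/7/7 + 782757 = -13/7*⅐ + 782757 = -13/49 + 782757 = 38355080/49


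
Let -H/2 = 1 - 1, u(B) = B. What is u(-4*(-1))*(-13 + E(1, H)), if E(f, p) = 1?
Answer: -48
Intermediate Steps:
H = 0 (H = -2*(1 - 1) = -2*0 = 0)
u(-4*(-1))*(-13 + E(1, H)) = (-4*(-1))*(-13 + 1) = 4*(-12) = -48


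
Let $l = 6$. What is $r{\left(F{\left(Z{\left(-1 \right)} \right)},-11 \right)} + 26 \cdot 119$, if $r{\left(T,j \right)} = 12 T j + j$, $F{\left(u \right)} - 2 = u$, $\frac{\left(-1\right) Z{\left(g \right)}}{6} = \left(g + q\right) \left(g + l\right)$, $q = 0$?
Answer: $-1141$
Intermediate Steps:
$Z{\left(g \right)} = - 6 g \left(6 + g\right)$ ($Z{\left(g \right)} = - 6 \left(g + 0\right) \left(g + 6\right) = - 6 g \left(6 + g\right)$)
$F{\left(u \right)} = 2 + u$
$r{\left(T,j \right)} = j + 12 T j$ ($r{\left(T,j \right)} = 12 T j + j = j + 12 T j$)
$r{\left(F{\left(Z{\left(-1 \right)} \right)},-11 \right)} + 26 \cdot 119 = - 11 \left(1 + 12 \left(2 + 6 \left(-1\right) \left(-6 - -1\right)\right)\right) + 26 \cdot 119 = - 11 \left(1 + 12 \left(2 + 6 \left(-1\right) \left(-6 + 1\right)\right)\right) + 3094 = - 11 \left(1 + 12 \left(2 + 6 \left(-1\right) \left(-5\right)\right)\right) + 3094 = - 11 \left(1 + 12 \left(2 + 30\right)\right) + 3094 = - 11 \left(1 + 12 \cdot 32\right) + 3094 = - 11 \left(1 + 384\right) + 3094 = \left(-11\right) 385 + 3094 = -4235 + 3094 = -1141$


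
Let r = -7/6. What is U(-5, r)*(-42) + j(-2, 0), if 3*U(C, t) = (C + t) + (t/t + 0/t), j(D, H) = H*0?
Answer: 217/3 ≈ 72.333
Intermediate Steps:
r = -7/6 (r = -7*⅙ = -7/6 ≈ -1.1667)
j(D, H) = 0
U(C, t) = ⅓ + C/3 + t/3 (U(C, t) = ((C + t) + (t/t + 0/t))/3 = ((C + t) + (1 + 0))/3 = ((C + t) + 1)/3 = (1 + C + t)/3 = ⅓ + C/3 + t/3)
U(-5, r)*(-42) + j(-2, 0) = (⅓ + (⅓)*(-5) + (⅓)*(-7/6))*(-42) + 0 = (⅓ - 5/3 - 7/18)*(-42) + 0 = -31/18*(-42) + 0 = 217/3 + 0 = 217/3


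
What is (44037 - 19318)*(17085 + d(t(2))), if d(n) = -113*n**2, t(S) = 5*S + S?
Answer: 20096547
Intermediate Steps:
t(S) = 6*S
(44037 - 19318)*(17085 + d(t(2))) = (44037 - 19318)*(17085 - 113*(6*2)**2) = 24719*(17085 - 113*12**2) = 24719*(17085 - 113*144) = 24719*(17085 - 16272) = 24719*813 = 20096547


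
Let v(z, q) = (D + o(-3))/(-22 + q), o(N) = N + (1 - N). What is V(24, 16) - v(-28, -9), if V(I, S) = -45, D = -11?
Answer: -1405/31 ≈ -45.323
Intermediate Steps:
o(N) = 1
v(z, q) = -10/(-22 + q) (v(z, q) = (-11 + 1)/(-22 + q) = -10/(-22 + q))
V(24, 16) - v(-28, -9) = -45 - (-10)/(-22 - 9) = -45 - (-10)/(-31) = -45 - (-10)*(-1)/31 = -45 - 1*10/31 = -45 - 10/31 = -1405/31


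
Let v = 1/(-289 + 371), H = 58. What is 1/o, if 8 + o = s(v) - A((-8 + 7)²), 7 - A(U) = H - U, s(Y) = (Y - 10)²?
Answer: 6724/953169 ≈ 0.0070544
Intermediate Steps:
v = 1/82 ≈ 0.012195
s(Y) = (-10 + Y)²
A(U) = -51 + U (A(U) = 7 - (58 - U) = 7 + (-58 + U) = -51 + U)
o = 953169/6724 (o = -8 + ((-10 + 1/82)² - (-51 + (-8 + 7)²)) = -8 + ((-819/82)² - (-51 + (-1)²)) = -8 + (670761/6724 - (-51 + 1)) = -8 + (670761/6724 - 1*(-50)) = -8 + (670761/6724 + 50) = -8 + 1006961/6724 = 953169/6724 ≈ 141.76)
1/o = 1/(953169/6724) = 6724/953169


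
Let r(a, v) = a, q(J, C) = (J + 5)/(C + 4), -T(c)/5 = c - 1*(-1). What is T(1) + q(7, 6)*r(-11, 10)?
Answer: -116/5 ≈ -23.200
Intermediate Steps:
T(c) = -5 - 5*c (T(c) = -5*(c - 1*(-1)) = -5*(c + 1) = -5*(1 + c) = -5 - 5*c)
q(J, C) = (5 + J)/(4 + C)
T(1) + q(7, 6)*r(-11, 10) = (-5 - 5*1) + ((5 + 7)/(4 + 6))*(-11) = (-5 - 5) + (12/10)*(-11) = -10 + ((⅒)*12)*(-11) = -10 + (6/5)*(-11) = -10 - 66/5 = -116/5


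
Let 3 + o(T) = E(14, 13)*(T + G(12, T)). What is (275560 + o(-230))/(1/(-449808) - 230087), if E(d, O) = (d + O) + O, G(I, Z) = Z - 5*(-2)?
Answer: -115851199056/103494973297 ≈ -1.1194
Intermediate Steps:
G(I, Z) = 10 + Z (G(I, Z) = Z + 10 = 10 + Z)
E(d, O) = d + 2*O (E(d, O) = (O + d) + O = d + 2*O)
o(T) = 397 + 80*T (o(T) = -3 + (14 + 2*13)*(T + (10 + T)) = -3 + (14 + 26)*(10 + 2*T) = -3 + 40*(10 + 2*T) = -3 + (400 + 80*T) = 397 + 80*T)
(275560 + o(-230))/(1/(-449808) - 230087) = (275560 + (397 + 80*(-230)))/(1/(-449808) - 230087) = (275560 + (397 - 18400))/(-1/449808 - 230087) = (275560 - 18003)/(-103494973297/449808) = 257557*(-449808/103494973297) = -115851199056/103494973297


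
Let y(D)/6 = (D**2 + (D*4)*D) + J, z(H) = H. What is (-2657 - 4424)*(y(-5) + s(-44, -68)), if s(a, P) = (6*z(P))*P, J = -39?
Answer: -200109060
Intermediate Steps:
y(D) = -234 + 30*D**2 (y(D) = 6*((D**2 + (D*4)*D) - 39) = 6*((D**2 + (4*D)*D) - 39) = 6*((D**2 + 4*D**2) - 39) = 6*(5*D**2 - 39) = 6*(-39 + 5*D**2) = -234 + 30*D**2)
s(a, P) = 6*P**2 (s(a, P) = (6*P)*P = 6*P**2)
(-2657 - 4424)*(y(-5) + s(-44, -68)) = (-2657 - 4424)*((-234 + 30*(-5)**2) + 6*(-68)**2) = -7081*((-234 + 30*25) + 6*4624) = -7081*((-234 + 750) + 27744) = -7081*(516 + 27744) = -7081*28260 = -200109060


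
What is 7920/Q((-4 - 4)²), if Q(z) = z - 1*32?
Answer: 495/2 ≈ 247.50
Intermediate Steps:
Q(z) = -32 + z (Q(z) = z - 32 = -32 + z)
7920/Q((-4 - 4)²) = 7920/(-32 + (-4 - 4)²) = 7920/(-32 + (-8)²) = 7920/(-32 + 64) = 7920/32 = 7920*(1/32) = 495/2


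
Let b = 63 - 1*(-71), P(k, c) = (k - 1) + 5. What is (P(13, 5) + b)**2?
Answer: 22801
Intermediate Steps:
P(k, c) = 4 + k (P(k, c) = (-1 + k) + 5 = 4 + k)
b = 134 (b = 63 + 71 = 134)
(P(13, 5) + b)**2 = ((4 + 13) + 134)**2 = (17 + 134)**2 = 151**2 = 22801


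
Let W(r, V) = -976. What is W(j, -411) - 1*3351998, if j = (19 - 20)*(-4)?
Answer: -3352974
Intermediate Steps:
j = 4 (j = -1*(-4) = 4)
W(j, -411) - 1*3351998 = -976 - 1*3351998 = -976 - 3351998 = -3352974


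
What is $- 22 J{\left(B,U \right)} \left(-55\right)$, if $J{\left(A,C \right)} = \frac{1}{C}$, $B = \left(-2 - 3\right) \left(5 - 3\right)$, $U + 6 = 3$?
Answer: $- \frac{1210}{3} \approx -403.33$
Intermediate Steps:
$U = -3$ ($U = -6 + 3 = -3$)
$B = -10$ ($B = \left(-5\right) 2 = -10$)
$- 22 J{\left(B,U \right)} \left(-55\right) = - \frac{22}{-3} \left(-55\right) = \left(-22\right) \left(- \frac{1}{3}\right) \left(-55\right) = \frac{22}{3} \left(-55\right) = - \frac{1210}{3}$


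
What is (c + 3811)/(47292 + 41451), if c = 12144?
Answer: 15955/88743 ≈ 0.17979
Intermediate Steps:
(c + 3811)/(47292 + 41451) = (12144 + 3811)/(47292 + 41451) = 15955/88743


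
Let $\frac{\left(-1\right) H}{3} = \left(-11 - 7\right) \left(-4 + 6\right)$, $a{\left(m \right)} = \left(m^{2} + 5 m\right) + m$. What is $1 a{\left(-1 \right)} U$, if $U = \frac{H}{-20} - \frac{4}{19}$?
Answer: $\frac{533}{19} \approx 28.053$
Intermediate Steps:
$a{\left(m \right)} = m^{2} + 6 m$
$H = 108$ ($H = - 3 \left(-11 - 7\right) \left(-4 + 6\right) = - 3 \left(\left(-18\right) 2\right) = \left(-3\right) \left(-36\right) = 108$)
$U = - \frac{533}{95}$ ($U = \frac{108}{-20} - \frac{4}{19} = 108 \left(- \frac{1}{20}\right) - \frac{4}{19} = - \frac{27}{5} - \frac{4}{19} = - \frac{533}{95} \approx -5.6105$)
$1 a{\left(-1 \right)} U = 1 \left(- (6 - 1)\right) \left(- \frac{533}{95}\right) = 1 \left(\left(-1\right) 5\right) \left(- \frac{533}{95}\right) = 1 \left(-5\right) \left(- \frac{533}{95}\right) = \left(-5\right) \left(- \frac{533}{95}\right) = \frac{533}{19}$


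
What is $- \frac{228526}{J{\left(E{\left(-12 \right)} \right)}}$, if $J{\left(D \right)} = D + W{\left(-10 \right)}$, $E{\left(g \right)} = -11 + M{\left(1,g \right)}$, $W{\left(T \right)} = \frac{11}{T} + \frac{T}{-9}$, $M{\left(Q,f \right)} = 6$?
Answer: $\frac{20567340}{449} \approx 45807.0$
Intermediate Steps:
$W{\left(T \right)} = \frac{11}{T} - \frac{T}{9}$ ($W{\left(T \right)} = \frac{11}{T} + T \left(- \frac{1}{9}\right) = \frac{11}{T} - \frac{T}{9}$)
$E{\left(g \right)} = -5$ ($E{\left(g \right)} = -11 + 6 = -5$)
$J{\left(D \right)} = \frac{1}{90} + D$ ($J{\left(D \right)} = D + \left(\frac{11}{-10} - - \frac{10}{9}\right) = D + \left(11 \left(- \frac{1}{10}\right) + \frac{10}{9}\right) = D + \left(- \frac{11}{10} + \frac{10}{9}\right) = D + \frac{1}{90} = \frac{1}{90} + D$)
$- \frac{228526}{J{\left(E{\left(-12 \right)} \right)}} = - \frac{228526}{\frac{1}{90} - 5} = - \frac{228526}{- \frac{449}{90}} = \left(-228526\right) \left(- \frac{90}{449}\right) = \frac{20567340}{449}$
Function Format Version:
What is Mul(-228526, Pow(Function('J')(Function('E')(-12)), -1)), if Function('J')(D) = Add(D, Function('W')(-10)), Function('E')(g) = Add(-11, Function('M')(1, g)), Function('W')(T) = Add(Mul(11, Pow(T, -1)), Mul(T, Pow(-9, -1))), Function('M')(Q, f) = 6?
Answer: Rational(20567340, 449) ≈ 45807.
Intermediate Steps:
Function('W')(T) = Add(Mul(11, Pow(T, -1)), Mul(Rational(-1, 9), T)) (Function('W')(T) = Add(Mul(11, Pow(T, -1)), Mul(T, Rational(-1, 9))) = Add(Mul(11, Pow(T, -1)), Mul(Rational(-1, 9), T)))
Function('E')(g) = -5 (Function('E')(g) = Add(-11, 6) = -5)
Function('J')(D) = Add(Rational(1, 90), D) (Function('J')(D) = Add(D, Add(Mul(11, Pow(-10, -1)), Mul(Rational(-1, 9), -10))) = Add(D, Add(Mul(11, Rational(-1, 10)), Rational(10, 9))) = Add(D, Add(Rational(-11, 10), Rational(10, 9))) = Add(D, Rational(1, 90)) = Add(Rational(1, 90), D))
Mul(-228526, Pow(Function('J')(Function('E')(-12)), -1)) = Mul(-228526, Pow(Add(Rational(1, 90), -5), -1)) = Mul(-228526, Pow(Rational(-449, 90), -1)) = Mul(-228526, Rational(-90, 449)) = Rational(20567340, 449)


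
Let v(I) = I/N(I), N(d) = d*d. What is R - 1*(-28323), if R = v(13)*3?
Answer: 368202/13 ≈ 28323.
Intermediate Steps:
N(d) = d²
v(I) = 1/I (v(I) = I/(I²) = I/I² = 1/I)
R = 3/13 ≈ 0.23077
R - 1*(-28323) = 3/13 - 1*(-28323) = 3/13 + 28323 = 368202/13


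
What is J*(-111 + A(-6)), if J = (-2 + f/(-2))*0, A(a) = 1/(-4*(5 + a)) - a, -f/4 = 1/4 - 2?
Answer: 0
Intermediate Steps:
f = 7 (f = -4*(1/4 - 2) = -4*(-7/4) = 7)
A(a) = 1/(-20 - 4*a) - a
J = 0 (J = (-2 + 7/(-2))*0 = (-2 + 7*(-1/2))*0 = (-2 - 7/2)*0 = -11/2*0 = 0)
J*(-111 + A(-6)) = 0*(-111 + (-1/4 - 1*(-6)**2 - 5*(-6))/(5 - 6)) = 0*(-111 + (-1/4 - 1*36 + 30)/(-1)) = 0*(-111 - (-1/4 - 36 + 30)) = 0*(-111 - 1*(-25/4)) = 0*(-111 + 25/4) = 0*(-419/4) = 0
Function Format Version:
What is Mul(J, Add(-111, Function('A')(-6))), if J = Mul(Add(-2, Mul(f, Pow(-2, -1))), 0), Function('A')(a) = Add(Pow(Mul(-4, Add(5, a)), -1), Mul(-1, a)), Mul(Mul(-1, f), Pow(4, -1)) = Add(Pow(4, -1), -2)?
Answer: 0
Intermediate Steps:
f = 7 (f = Mul(-4, Add(Pow(4, -1), -2)) = Mul(-4, Add(Rational(1, 4), -2)) = Mul(-4, Rational(-7, 4)) = 7)
Function('A')(a) = Add(Pow(Add(-20, Mul(-4, a)), -1), Mul(-1, a))
J = 0 (J = Mul(Add(-2, Mul(7, Pow(-2, -1))), 0) = Mul(Add(-2, Mul(7, Rational(-1, 2))), 0) = Mul(Add(-2, Rational(-7, 2)), 0) = Mul(Rational(-11, 2), 0) = 0)
Mul(J, Add(-111, Function('A')(-6))) = Mul(0, Add(-111, Mul(Pow(Add(5, -6), -1), Add(Rational(-1, 4), Mul(-1, Pow(-6, 2)), Mul(-5, -6))))) = Mul(0, Add(-111, Mul(Pow(-1, -1), Add(Rational(-1, 4), Mul(-1, 36), 30)))) = Mul(0, Add(-111, Mul(-1, Add(Rational(-1, 4), -36, 30)))) = Mul(0, Add(-111, Mul(-1, Rational(-25, 4)))) = Mul(0, Add(-111, Rational(25, 4))) = Mul(0, Rational(-419, 4)) = 0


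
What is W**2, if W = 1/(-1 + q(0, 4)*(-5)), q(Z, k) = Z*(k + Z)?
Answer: 1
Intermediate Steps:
q(Z, k) = Z*(Z + k)
W = -1 (W = 1/(-1 + (0*(0 + 4))*(-5)) = 1/(-1 + (0*4)*(-5)) = 1/(-1 + 0*(-5)) = 1/(-1 + 0) = 1/(-1) = -1)
W**2 = (-1)**2 = 1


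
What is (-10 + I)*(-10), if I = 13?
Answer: -30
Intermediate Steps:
(-10 + I)*(-10) = (-10 + 13)*(-10) = 3*(-10) = -30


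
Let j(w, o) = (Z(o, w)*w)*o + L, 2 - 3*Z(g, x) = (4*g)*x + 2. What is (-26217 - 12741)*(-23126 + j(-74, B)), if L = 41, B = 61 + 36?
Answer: 2677245587126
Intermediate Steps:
B = 97
Z(g, x) = -4*g*x/3 (Z(g, x) = ⅔ - ((4*g)*x + 2)/3 = ⅔ - (4*g*x + 2)/3 = ⅔ - (2 + 4*g*x)/3 = ⅔ + (-⅔ - 4*g*x/3) = -4*g*x/3)
j(w, o) = 41 - 4*o²*w²/3 (j(w, o) = ((-4*o*w/3)*w)*o + 41 = (-4*o*w²/3)*o + 41 = -4*o²*w²/3 + 41 = 41 - 4*o²*w²/3)
(-26217 - 12741)*(-23126 + j(-74, B)) = (-26217 - 12741)*(-23126 + (41 - 4/3*97²*(-74)²)) = -38958*(-23126 + (41 - 4/3*9409*5476)) = -38958*(-23126 + (41 - 206094736/3)) = -38958*(-23126 - 206094613/3) = -38958*(-206163991/3) = 2677245587126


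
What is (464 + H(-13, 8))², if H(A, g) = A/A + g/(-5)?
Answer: 5368489/25 ≈ 2.1474e+5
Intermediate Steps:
H(A, g) = 1 - g/5 (H(A, g) = 1 + g*(-⅕) = 1 - g/5)
(464 + H(-13, 8))² = (464 + (1 - ⅕*8))² = (464 + (1 - 8/5))² = (464 - ⅗)² = (2317/5)² = 5368489/25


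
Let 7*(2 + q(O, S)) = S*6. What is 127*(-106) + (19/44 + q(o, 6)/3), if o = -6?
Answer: -12437521/924 ≈ -13461.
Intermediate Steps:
q(O, S) = -2 + 6*S/7 (q(O, S) = -2 + (S*6)/7 = -2 + (6*S)/7 = -2 + 6*S/7)
127*(-106) + (19/44 + q(o, 6)/3) = 127*(-106) + (19/44 + (-2 + (6/7)*6)/3) = -13462 + (19*(1/44) + (-2 + 36/7)*(⅓)) = -13462 + (19/44 + (22/7)*(⅓)) = -13462 + (19/44 + 22/21) = -13462 + 1367/924 = -12437521/924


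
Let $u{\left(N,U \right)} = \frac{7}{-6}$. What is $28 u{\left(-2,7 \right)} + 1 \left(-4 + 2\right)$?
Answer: $- \frac{104}{3} \approx -34.667$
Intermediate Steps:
$u{\left(N,U \right)} = - \frac{7}{6}$ ($u{\left(N,U \right)} = 7 \left(- \frac{1}{6}\right) = - \frac{7}{6}$)
$28 u{\left(-2,7 \right)} + 1 \left(-4 + 2\right) = 28 \left(- \frac{7}{6}\right) + 1 \left(-4 + 2\right) = - \frac{98}{3} + 1 \left(-2\right) = - \frac{98}{3} - 2 = - \frac{104}{3}$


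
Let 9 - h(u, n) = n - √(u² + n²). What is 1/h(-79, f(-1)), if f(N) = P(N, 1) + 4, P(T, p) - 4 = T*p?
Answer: -1/3143 + √6290/6286 ≈ 0.012299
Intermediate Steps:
P(T, p) = 4 + T*p
f(N) = 8 + N (f(N) = (4 + N*1) + 4 = (4 + N) + 4 = 8 + N)
h(u, n) = 9 + √(n² + u²) - n (h(u, n) = 9 - (n - √(u² + n²)) = 9 - (n - √(n² + u²)) = 9 + (√(n² + u²) - n) = 9 + √(n² + u²) - n)
1/h(-79, f(-1)) = 1/(9 + √((8 - 1)² + (-79)²) - (8 - 1)) = 1/(9 + √(7² + 6241) - 1*7) = 1/(9 + √(49 + 6241) - 7) = 1/(9 + √6290 - 7) = 1/(2 + √6290)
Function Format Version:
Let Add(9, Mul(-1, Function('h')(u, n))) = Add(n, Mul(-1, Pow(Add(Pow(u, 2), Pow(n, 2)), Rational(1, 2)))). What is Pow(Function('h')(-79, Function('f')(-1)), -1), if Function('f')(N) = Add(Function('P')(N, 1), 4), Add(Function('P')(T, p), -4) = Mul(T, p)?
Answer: Add(Rational(-1, 3143), Mul(Rational(1, 6286), Pow(6290, Rational(1, 2)))) ≈ 0.012299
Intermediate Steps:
Function('P')(T, p) = Add(4, Mul(T, p))
Function('f')(N) = Add(8, N) (Function('f')(N) = Add(Add(4, Mul(N, 1)), 4) = Add(Add(4, N), 4) = Add(8, N))
Function('h')(u, n) = Add(9, Pow(Add(Pow(n, 2), Pow(u, 2)), Rational(1, 2)), Mul(-1, n)) (Function('h')(u, n) = Add(9, Mul(-1, Add(n, Mul(-1, Pow(Add(Pow(u, 2), Pow(n, 2)), Rational(1, 2)))))) = Add(9, Mul(-1, Add(n, Mul(-1, Pow(Add(Pow(n, 2), Pow(u, 2)), Rational(1, 2)))))) = Add(9, Add(Pow(Add(Pow(n, 2), Pow(u, 2)), Rational(1, 2)), Mul(-1, n))) = Add(9, Pow(Add(Pow(n, 2), Pow(u, 2)), Rational(1, 2)), Mul(-1, n)))
Pow(Function('h')(-79, Function('f')(-1)), -1) = Pow(Add(9, Pow(Add(Pow(Add(8, -1), 2), Pow(-79, 2)), Rational(1, 2)), Mul(-1, Add(8, -1))), -1) = Pow(Add(9, Pow(Add(Pow(7, 2), 6241), Rational(1, 2)), Mul(-1, 7)), -1) = Pow(Add(9, Pow(Add(49, 6241), Rational(1, 2)), -7), -1) = Pow(Add(9, Pow(6290, Rational(1, 2)), -7), -1) = Pow(Add(2, Pow(6290, Rational(1, 2))), -1)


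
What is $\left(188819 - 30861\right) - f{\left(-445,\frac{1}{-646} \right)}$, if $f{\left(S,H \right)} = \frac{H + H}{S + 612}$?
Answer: $\frac{8520412479}{53941} \approx 1.5796 \cdot 10^{5}$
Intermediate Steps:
$f{\left(S,H \right)} = \frac{2 H}{612 + S}$
$\left(188819 - 30861\right) - f{\left(-445,\frac{1}{-646} \right)} = \left(188819 - 30861\right) - \frac{2}{\left(-646\right) \left(612 - 445\right)} = 157958 - 2 \left(- \frac{1}{646}\right) \frac{1}{167} = 157958 - - \frac{1}{53941} = 157958 + \frac{1}{53941} = \frac{8520412479}{53941}$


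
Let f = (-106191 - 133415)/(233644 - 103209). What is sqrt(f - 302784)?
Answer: I*sqrt(5151383017711010)/130435 ≈ 550.26*I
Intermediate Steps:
f = -239606/130435 ≈ -1.8370
sqrt(f - 302784) = sqrt(-239606/130435 - 302784) = sqrt(-39493870646/130435) = I*sqrt(5151383017711010)/130435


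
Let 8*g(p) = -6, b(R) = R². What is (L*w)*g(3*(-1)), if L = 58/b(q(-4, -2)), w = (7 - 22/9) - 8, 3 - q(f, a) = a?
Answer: 899/150 ≈ 5.9933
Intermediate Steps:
q(f, a) = 3 - a
g(p) = -¾ (g(p) = (⅛)*(-6) = -¾)
w = -31/9 (w = (7 - 22*⅑) - 8 = (7 - 22/9) - 8 = 41/9 - 8 = -31/9 ≈ -3.4444)
L = 58/25 (L = 58/((3 - 1*(-2))²) = 58/((3 + 2)²) = 58/(5²) = 58/25 ≈ 2.3200)
(L*w)*g(3*(-1)) = ((58/25)*(-31/9))*(-¾) = -1798/225*(-¾) = 899/150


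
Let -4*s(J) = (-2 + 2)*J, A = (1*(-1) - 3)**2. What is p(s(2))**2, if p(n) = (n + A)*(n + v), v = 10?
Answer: 25600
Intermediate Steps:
A = 16 (A = (-1 - 3)**2 = (-4)**2 = 16)
s(J) = 0 (s(J) = -(-2 + 2)*J/4 = -0*J = -1/4*0 = 0)
p(n) = (10 + n)*(16 + n) (p(n) = (n + 16)*(n + 10) = (16 + n)*(10 + n) = (10 + n)*(16 + n))
p(s(2))**2 = (160 + 0**2 + 26*0)**2 = (160 + 0 + 0)**2 = 160**2 = 25600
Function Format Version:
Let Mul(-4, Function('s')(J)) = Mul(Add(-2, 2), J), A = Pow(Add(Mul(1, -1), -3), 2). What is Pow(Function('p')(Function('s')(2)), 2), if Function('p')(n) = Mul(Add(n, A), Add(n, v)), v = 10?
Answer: 25600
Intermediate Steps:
A = 16 (A = Pow(Add(-1, -3), 2) = Pow(-4, 2) = 16)
Function('s')(J) = 0 (Function('s')(J) = Mul(Rational(-1, 4), Mul(Add(-2, 2), J)) = Mul(Rational(-1, 4), Mul(0, J)) = Mul(Rational(-1, 4), 0) = 0)
Function('p')(n) = Mul(Add(10, n), Add(16, n)) (Function('p')(n) = Mul(Add(n, 16), Add(n, 10)) = Mul(Add(16, n), Add(10, n)) = Mul(Add(10, n), Add(16, n)))
Pow(Function('p')(Function('s')(2)), 2) = Pow(Add(160, Pow(0, 2), Mul(26, 0)), 2) = Pow(Add(160, 0, 0), 2) = Pow(160, 2) = 25600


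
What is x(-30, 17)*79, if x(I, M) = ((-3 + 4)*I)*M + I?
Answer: -42660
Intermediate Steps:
x(I, M) = I + I*M (x(I, M) = (1*I)*M + I = I*M + I = I + I*M)
x(-30, 17)*79 = -30*(1 + 17)*79 = -30*18*79 = -540*79 = -42660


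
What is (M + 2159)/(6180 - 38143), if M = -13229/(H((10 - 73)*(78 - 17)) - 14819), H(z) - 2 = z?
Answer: -40300169/596429580 ≈ -0.067569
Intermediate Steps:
H(z) = 2 + z
M = 13229/18660 (M = -13229/((2 + (10 - 73)*(78 - 17)) - 14819) = -13229/((2 - 63*61) - 14819) = -13229/((2 - 3843) - 14819) = -13229/(-3841 - 14819) = -13229/(-18660) = -13229*(-1/18660) = 13229/18660 ≈ 0.70895)
(M + 2159)/(6180 - 38143) = (13229/18660 + 2159)/(6180 - 38143) = (40300169/18660)/(-31963) = (40300169/18660)*(-1/31963) = -40300169/596429580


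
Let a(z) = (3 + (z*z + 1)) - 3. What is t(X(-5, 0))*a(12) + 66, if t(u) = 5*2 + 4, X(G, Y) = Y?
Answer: 2096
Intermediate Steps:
t(u) = 14 (t(u) = 10 + 4 = 14)
a(z) = 1 + z**2 (a(z) = (3 + (z**2 + 1)) - 3 = (3 + (1 + z**2)) - 3 = (4 + z**2) - 3 = 1 + z**2)
t(X(-5, 0))*a(12) + 66 = 14*(1 + 12**2) + 66 = 14*(1 + 144) + 66 = 14*145 + 66 = 2030 + 66 = 2096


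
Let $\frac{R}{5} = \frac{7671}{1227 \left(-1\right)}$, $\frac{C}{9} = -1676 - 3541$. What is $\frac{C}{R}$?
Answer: $\frac{19203777}{12785} \approx 1502.1$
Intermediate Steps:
$C = -46953$ ($C = 9 \left(-1676 - 3541\right) = 9 \left(-5217\right) = -46953$)
$R = - \frac{12785}{409}$ ($R = 5 \frac{7671}{1227 \left(-1\right)} = 5 \frac{7671}{-1227} = 5 \cdot 7671 \left(- \frac{1}{1227}\right) = 5 \left(- \frac{2557}{409}\right) = - \frac{12785}{409} \approx -31.259$)
$\frac{C}{R} = - \frac{46953}{- \frac{12785}{409}} = \left(-46953\right) \left(- \frac{409}{12785}\right) = \frac{19203777}{12785}$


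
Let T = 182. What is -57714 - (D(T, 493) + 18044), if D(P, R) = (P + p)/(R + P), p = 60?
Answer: -51136892/675 ≈ -75758.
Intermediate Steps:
D(P, R) = (60 + P)/(P + R) (D(P, R) = (P + 60)/(R + P) = (60 + P)/(P + R))
-57714 - (D(T, 493) + 18044) = -57714 - ((60 + 182)/(182 + 493) + 18044) = -57714 - (242/675 + 18044) = -57714 - 1*12179942/675 = -57714 - 12179942/675 = -51136892/675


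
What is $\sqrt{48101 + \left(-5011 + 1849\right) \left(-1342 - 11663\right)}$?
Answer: $\sqrt{41169911} \approx 6416.4$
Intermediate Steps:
$\sqrt{48101 + \left(-5011 + 1849\right) \left(-1342 - 11663\right)} = \sqrt{48101 - -41121810} = \sqrt{48101 + 41121810} = \sqrt{41169911}$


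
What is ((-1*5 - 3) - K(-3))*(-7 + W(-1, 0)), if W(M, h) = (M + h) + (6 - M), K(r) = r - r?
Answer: 8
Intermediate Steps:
K(r) = 0
W(M, h) = 6 + h
((-1*5 - 3) - K(-3))*(-7 + W(-1, 0)) = ((-1*5 - 3) - 1*0)*(-7 + (6 + 0)) = ((-5 - 3) + 0)*(-7 + 6) = (-8 + 0)*(-1) = -8*(-1) = 8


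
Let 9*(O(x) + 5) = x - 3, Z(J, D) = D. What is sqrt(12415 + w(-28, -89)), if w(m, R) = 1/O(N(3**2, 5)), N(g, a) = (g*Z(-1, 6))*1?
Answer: sqrt(49666)/2 ≈ 111.43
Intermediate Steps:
N(g, a) = 6*g (N(g, a) = (g*6)*1 = (6*g)*1 = 6*g)
O(x) = -16/3 + x/9 (O(x) = -5 + (x - 3)/9 = -5 + (-3 + x)/9 = -5 + (-1/3 + x/9) = -16/3 + x/9)
w(m, R) = 3/2 (w(m, R) = 1/(-16/3 + (6*3**2)/9) = 1/(-16/3 + (6*9)/9) = 1/(-16/3 + (1/9)*54) = 1/(-16/3 + 6) = 1/(2/3) = 3/2)
sqrt(12415 + w(-28, -89)) = sqrt(12415 + 3/2) = sqrt(24833/2) = sqrt(49666)/2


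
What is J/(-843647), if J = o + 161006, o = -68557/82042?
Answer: -13209185695/69214487174 ≈ -0.19084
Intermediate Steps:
o = -68557/82042 (o = -68557*1/82042 = -68557/82042 ≈ -0.83563)
J = 13209185695/82042 (J = -68557/82042 + 161006 = 13209185695/82042 ≈ 1.6101e+5)
J/(-843647) = (13209185695/82042)/(-843647) = (13209185695/82042)*(-1/843647) = -13209185695/69214487174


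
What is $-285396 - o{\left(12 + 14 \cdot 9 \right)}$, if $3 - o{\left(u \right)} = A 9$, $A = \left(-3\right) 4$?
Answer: $-285507$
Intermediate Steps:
$A = -12$
$o{\left(u \right)} = 111$ ($o{\left(u \right)} = 3 - \left(-12\right) 9 = 3 - -108 = 3 + 108 = 111$)
$-285396 - o{\left(12 + 14 \cdot 9 \right)} = -285396 - 111 = -285507$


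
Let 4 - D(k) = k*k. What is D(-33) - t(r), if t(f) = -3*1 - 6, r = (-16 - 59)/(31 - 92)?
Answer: -1076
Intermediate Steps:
D(k) = 4 - k² (D(k) = 4 - k*k = 4 - k²)
r = 75/61 (r = -75/(-61) = -75*(-1/61) = 75/61 ≈ 1.2295)
t(f) = -9 (t(f) = -3 - 6 = -9)
D(-33) - t(r) = (4 - 1*(-33)²) - 1*(-9) = (4 - 1*1089) + 9 = (4 - 1089) + 9 = -1085 + 9 = -1076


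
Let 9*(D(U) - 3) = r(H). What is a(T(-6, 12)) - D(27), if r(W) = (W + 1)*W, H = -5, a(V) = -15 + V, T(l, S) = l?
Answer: -236/9 ≈ -26.222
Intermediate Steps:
r(W) = W*(1 + W) (r(W) = (1 + W)*W = W*(1 + W))
D(U) = 47/9 (D(U) = 3 + (-5*(1 - 5))/9 = 3 + (-5*(-4))/9 = 3 + (⅑)*20 = 3 + 20/9 = 47/9)
a(T(-6, 12)) - D(27) = (-15 - 6) - 1*47/9 = -21 - 47/9 = -236/9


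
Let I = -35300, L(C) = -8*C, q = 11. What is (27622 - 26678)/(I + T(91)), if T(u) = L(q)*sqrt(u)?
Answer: -2082700/77836581 + 5192*sqrt(91)/77836581 ≈ -0.026121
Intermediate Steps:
T(u) = -88*sqrt(u) (T(u) = (-8*11)*sqrt(u) = -88*sqrt(u))
(27622 - 26678)/(I + T(91)) = (27622 - 26678)/(-35300 - 88*sqrt(91)) = 944/(-35300 - 88*sqrt(91))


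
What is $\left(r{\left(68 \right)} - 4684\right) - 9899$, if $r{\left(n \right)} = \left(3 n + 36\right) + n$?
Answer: $-14275$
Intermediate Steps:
$r{\left(n \right)} = 36 + 4 n$ ($r{\left(n \right)} = \left(36 + 3 n\right) + n = 36 + 4 n$)
$\left(r{\left(68 \right)} - 4684\right) - 9899 = \left(\left(36 + 4 \cdot 68\right) - 4684\right) - 9899 = \left(\left(36 + 272\right) - 4684\right) - 9899 = \left(308 - 4684\right) - 9899 = -4376 - 9899 = -14275$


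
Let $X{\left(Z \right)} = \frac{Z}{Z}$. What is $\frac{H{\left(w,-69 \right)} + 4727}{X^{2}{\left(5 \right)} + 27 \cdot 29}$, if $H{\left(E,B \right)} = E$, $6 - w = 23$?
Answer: $\frac{2355}{392} \approx 6.0077$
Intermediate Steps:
$w = -17$ ($w = 6 - 23 = -17$)
$X{\left(Z \right)} = 1$
$\frac{H{\left(w,-69 \right)} + 4727}{X^{2}{\left(5 \right)} + 27 \cdot 29} = \frac{-17 + 4727}{1^{2} + 27 \cdot 29} = \frac{4710}{1 + 783} = \frac{4710}{784} = 4710 \cdot \frac{1}{784} = \frac{2355}{392}$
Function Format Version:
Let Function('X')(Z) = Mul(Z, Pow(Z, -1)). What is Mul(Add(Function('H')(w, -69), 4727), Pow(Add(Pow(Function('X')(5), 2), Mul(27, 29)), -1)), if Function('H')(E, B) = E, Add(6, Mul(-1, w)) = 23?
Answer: Rational(2355, 392) ≈ 6.0077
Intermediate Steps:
w = -17 (w = Add(6, Mul(-1, 23)) = Add(6, -23) = -17)
Function('X')(Z) = 1
Mul(Add(Function('H')(w, -69), 4727), Pow(Add(Pow(Function('X')(5), 2), Mul(27, 29)), -1)) = Mul(Add(-17, 4727), Pow(Add(Pow(1, 2), Mul(27, 29)), -1)) = Mul(4710, Pow(Add(1, 783), -1)) = Mul(4710, Pow(784, -1)) = Mul(4710, Rational(1, 784)) = Rational(2355, 392)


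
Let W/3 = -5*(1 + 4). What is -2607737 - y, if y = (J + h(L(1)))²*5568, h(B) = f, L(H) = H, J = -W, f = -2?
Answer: -32279609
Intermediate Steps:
W = -75 (W = 3*(-5*(1 + 4)) = 3*(-5*5) = 3*(-25) = -75)
J = 75 (J = -1*(-75) = 75)
h(B) = -2
y = 29671872 (y = (75 - 2)²*5568 = 73²*5568 = 5329*5568 = 29671872)
-2607737 - y = -2607737 - 1*29671872 = -2607737 - 29671872 = -32279609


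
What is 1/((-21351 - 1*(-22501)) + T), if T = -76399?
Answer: -1/75249 ≈ -1.3289e-5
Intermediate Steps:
1/((-21351 - 1*(-22501)) + T) = 1/((-21351 - 1*(-22501)) - 76399) = 1/((-21351 + 22501) - 76399) = 1/(1150 - 76399) = 1/(-75249) = -1/75249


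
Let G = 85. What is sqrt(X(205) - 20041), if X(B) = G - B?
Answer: I*sqrt(20161) ≈ 141.99*I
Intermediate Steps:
X(B) = 85 - B
sqrt(X(205) - 20041) = sqrt((85 - 1*205) - 20041) = sqrt((85 - 205) - 20041) = sqrt(-120 - 20041) = sqrt(-20161) = I*sqrt(20161)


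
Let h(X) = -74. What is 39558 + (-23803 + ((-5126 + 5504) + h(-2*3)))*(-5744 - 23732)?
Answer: 692696082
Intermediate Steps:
39558 + (-23803 + ((-5126 + 5504) + h(-2*3)))*(-5744 - 23732) = 39558 + (-23803 + ((-5126 + 5504) - 74))*(-5744 - 23732) = 39558 + (-23803 + (378 - 74))*(-29476) = 39558 + (-23803 + 304)*(-29476) = 39558 - 23499*(-29476) = 39558 + 692656524 = 692696082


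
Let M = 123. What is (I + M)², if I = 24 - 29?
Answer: 13924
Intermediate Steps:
I = -5
(I + M)² = (-5 + 123)² = 118² = 13924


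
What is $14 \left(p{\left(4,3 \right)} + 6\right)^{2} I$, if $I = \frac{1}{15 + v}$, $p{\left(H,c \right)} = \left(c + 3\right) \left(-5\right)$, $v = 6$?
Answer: $384$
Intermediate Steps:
$p{\left(H,c \right)} = -15 - 5 c$ ($p{\left(H,c \right)} = \left(3 + c\right) \left(-5\right) = -15 - 5 c$)
$I = \frac{1}{21}$ ($I = \frac{1}{15 + 6} = \frac{1}{21} \approx 0.047619$)
$14 \left(p{\left(4,3 \right)} + 6\right)^{2} I = 14 \left(\left(-15 - 15\right) + 6\right)^{2} \cdot \frac{1}{21} = 14 \left(-30 + 6\right)^{2} \cdot \frac{1}{21} = 14 \left(-24\right)^{2} \cdot \frac{1}{21} = 14 \cdot 576 \cdot \frac{1}{21} = 8064 \cdot \frac{1}{21} = 384$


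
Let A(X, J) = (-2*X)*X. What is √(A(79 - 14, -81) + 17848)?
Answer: √9398 ≈ 96.943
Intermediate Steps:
A(X, J) = -2*X²
√(A(79 - 14, -81) + 17848) = √(-2*(79 - 14)² + 17848) = √(-2*65² + 17848) = √(-2*4225 + 17848) = √(-8450 + 17848) = √9398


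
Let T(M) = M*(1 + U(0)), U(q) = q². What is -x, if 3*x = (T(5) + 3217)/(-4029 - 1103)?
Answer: 537/2566 ≈ 0.20928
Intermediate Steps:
T(M) = M (T(M) = M*(1 + 0²) = M*(1 + 0) = M*1 = M)
x = -537/2566 (x = ((5 + 3217)/(-4029 - 1103))/3 = (3222/(-5132))/3 = (3222*(-1/5132))/3 = (⅓)*(-1611/2566) = -537/2566 ≈ -0.20928)
-x = -1*(-537/2566) = 537/2566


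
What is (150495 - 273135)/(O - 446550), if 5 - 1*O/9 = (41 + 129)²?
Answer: 8176/47107 ≈ 0.17356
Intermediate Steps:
O = -260055 (O = 45 - 9*(41 + 129)² = 45 - 9*170² = 45 - 9*28900 = 45 - 260100 = -260055)
(150495 - 273135)/(O - 446550) = (150495 - 273135)/(-260055 - 446550) = -122640/(-706605) = -122640*(-1/706605) = 8176/47107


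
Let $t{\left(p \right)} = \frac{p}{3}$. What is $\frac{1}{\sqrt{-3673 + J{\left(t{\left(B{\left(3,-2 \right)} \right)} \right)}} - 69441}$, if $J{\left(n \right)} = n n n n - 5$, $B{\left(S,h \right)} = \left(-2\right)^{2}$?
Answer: $- \frac{5624721}{390586548623} - \frac{9 i \sqrt{297662}}{390586548623} \approx -1.4401 \cdot 10^{-5} - 1.2571 \cdot 10^{-8} i$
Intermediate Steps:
$B{\left(S,h \right)} = 4$
$t{\left(p \right)} = \frac{p}{3}$ ($t{\left(p \right)} = p \frac{1}{3} = \frac{p}{3}$)
$J{\left(n \right)} = -5 + n^{4}$ ($J{\left(n \right)} = n^{2} n n - 5 = n^{3} n - 5 = n^{4} - 5 = -5 + n^{4}$)
$\frac{1}{\sqrt{-3673 + J{\left(t{\left(B{\left(3,-2 \right)} \right)} \right)}} - 69441} = \frac{1}{\sqrt{-3673 - \left(5 - \left(\frac{1}{3} \cdot 4\right)^{4}\right)} - 69441} = \frac{1}{\sqrt{-3673 - \left(5 - \left(\frac{4}{3}\right)^{4}\right)} - 69441} = \frac{1}{\sqrt{-3673 + \left(-5 + \frac{256}{81}\right)} - 69441} = \frac{1}{\sqrt{-3673 - \frac{149}{81}} - 69441} = \frac{1}{\sqrt{- \frac{297662}{81}} - 69441} = \frac{1}{\frac{i \sqrt{297662}}{9} - 69441} = \frac{1}{-69441 + \frac{i \sqrt{297662}}{9}}$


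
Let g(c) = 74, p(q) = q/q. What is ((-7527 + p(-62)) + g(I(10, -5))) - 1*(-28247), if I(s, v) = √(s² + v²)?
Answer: 20795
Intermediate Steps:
p(q) = 1
((-7527 + p(-62)) + g(I(10, -5))) - 1*(-28247) = ((-7527 + 1) + 74) - 1*(-28247) = (-7526 + 74) + 28247 = -7452 + 28247 = 20795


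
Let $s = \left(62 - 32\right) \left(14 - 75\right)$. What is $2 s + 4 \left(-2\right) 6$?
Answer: $-3708$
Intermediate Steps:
$s = -1830$ ($s = 30 \left(-61\right) = -1830$)
$2 s + 4 \left(-2\right) 6 = 2 \left(-1830\right) + 4 \left(-2\right) 6 = -3660 - 48 = -3708$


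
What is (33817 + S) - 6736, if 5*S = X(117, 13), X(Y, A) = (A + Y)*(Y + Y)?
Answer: 33165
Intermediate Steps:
X(Y, A) = 2*Y*(A + Y) (X(Y, A) = (A + Y)*(2*Y) = 2*Y*(A + Y))
S = 6084 (S = (2*117*(13 + 117))/5 = (2*117*130)/5 = (⅕)*30420 = 6084)
(33817 + S) - 6736 = (33817 + 6084) - 6736 = 39901 - 6736 = 33165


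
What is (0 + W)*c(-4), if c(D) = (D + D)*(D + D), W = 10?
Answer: 640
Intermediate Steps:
c(D) = 4*D**2 (c(D) = (2*D)*(2*D) = 4*D**2)
(0 + W)*c(-4) = (0 + 10)*(4*(-4)**2) = 10*(4*16) = 10*64 = 640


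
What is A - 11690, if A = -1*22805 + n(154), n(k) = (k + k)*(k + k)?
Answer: 60369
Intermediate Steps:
n(k) = 4*k**2 (n(k) = (2*k)*(2*k) = 4*k**2)
A = 72059 (A = -1*22805 + 4*154**2 = -22805 + 4*23716 = -22805 + 94864 = 72059)
A - 11690 = 72059 - 11690 = 60369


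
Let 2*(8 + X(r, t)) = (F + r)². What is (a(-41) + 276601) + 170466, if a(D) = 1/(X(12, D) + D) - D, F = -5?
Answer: 21908290/49 ≈ 4.4711e+5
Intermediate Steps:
X(r, t) = -8 + (-5 + r)²/2
a(D) = 1/(33/2 + D) - D (a(D) = 1/((-8 + (-5 + 12)²/2) + D) - D = 1/((-8 + (½)*7²) + D) - D = 1/((-8 + (½)*49) + D) - D = 1/((-8 + 49/2) + D) - D = 1/(33/2 + D) - D)
(a(-41) + 276601) + 170466 = ((2 - 33*(-41) - 2*(-41)²)/(33 + 2*(-41)) + 276601) + 170466 = ((2 + 1353 - 2*1681)/(33 - 82) + 276601) + 170466 = ((2 + 1353 - 3362)/(-49) + 276601) + 170466 = (-1/49*(-2007) + 276601) + 170466 = (2007/49 + 276601) + 170466 = 13555456/49 + 170466 = 21908290/49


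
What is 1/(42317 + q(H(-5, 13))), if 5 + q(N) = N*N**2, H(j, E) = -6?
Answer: 1/42096 ≈ 2.3755e-5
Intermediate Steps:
q(N) = -5 + N**3 (q(N) = -5 + N*N**2 = -5 + N**3)
1/(42317 + q(H(-5, 13))) = 1/(42317 + (-5 + (-6)**3)) = 1/(42317 + (-5 - 216)) = 1/(42317 - 221) = 1/42096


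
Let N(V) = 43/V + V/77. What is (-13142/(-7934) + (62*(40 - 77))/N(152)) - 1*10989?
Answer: -1257854998472/104788305 ≈ -12004.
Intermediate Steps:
N(V) = 43/V + V/77 (N(V) = 43/V + V*(1/77) = 43/V + V/77)
(-13142/(-7934) + (62*(40 - 77))/N(152)) - 1*10989 = (-13142/(-7934) + (62*(40 - 77))/(43/152 + (1/77)*152)) - 1*10989 = (-13142*(-1/7934) + (62*(-37))/(43*(1/152) + 152/77)) - 10989 = (6571/3967 - 2294/(43/152 + 152/77)) - 10989 = (6571/3967 - 2294/26415/11704) - 10989 = (6571/3967 - 2294*11704/26415) - 10989 = (6571/3967 - 26848976/26415) - 10989 = -106336314827/104788305 - 10989 = -1257854998472/104788305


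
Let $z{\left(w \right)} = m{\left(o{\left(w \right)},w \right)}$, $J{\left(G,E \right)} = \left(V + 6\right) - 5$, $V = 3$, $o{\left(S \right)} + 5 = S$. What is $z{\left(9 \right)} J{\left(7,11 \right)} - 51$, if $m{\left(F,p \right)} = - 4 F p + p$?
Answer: $-591$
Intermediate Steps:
$o{\left(S \right)} = -5 + S$
$m{\left(F,p \right)} = p - 4 F p$ ($m{\left(F,p \right)} = - 4 F p + p = p - 4 F p$)
$J{\left(G,E \right)} = 4$ ($J{\left(G,E \right)} = \left(3 + 6\right) - 5 = 9 - 5 = 4$)
$z{\left(w \right)} = w \left(21 - 4 w\right)$ ($z{\left(w \right)} = w \left(1 - 4 \left(-5 + w\right)\right) = w \left(1 - \left(-20 + 4 w\right)\right) = w \left(21 - 4 w\right)$)
$z{\left(9 \right)} J{\left(7,11 \right)} - 51 = 9 \left(21 - 36\right) 4 - 51 = 9 \left(-15\right) 4 - 51 = \left(-135\right) 4 - 51 = -540 - 51 = -591$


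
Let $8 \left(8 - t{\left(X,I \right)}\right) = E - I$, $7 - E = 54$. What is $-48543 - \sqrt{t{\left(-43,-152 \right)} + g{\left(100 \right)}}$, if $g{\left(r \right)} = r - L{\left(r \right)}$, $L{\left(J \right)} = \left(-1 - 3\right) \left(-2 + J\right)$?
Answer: $-48543 - \frac{\sqrt{7790}}{4} \approx -48565.0$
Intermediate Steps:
$E = -47$ ($E = 7 - 54 = -47$)
$t{\left(X,I \right)} = \frac{111}{8} + \frac{I}{8}$ ($t{\left(X,I \right)} = 8 - \frac{-47 - I}{8} = 8 + \left(\frac{47}{8} + \frac{I}{8}\right) = \frac{111}{8} + \frac{I}{8}$)
$L{\left(J \right)} = 8 - 4 J$ ($L{\left(J \right)} = - 4 \left(-2 + J\right) = 8 - 4 J$)
$g{\left(r \right)} = -8 + 5 r$ ($g{\left(r \right)} = r - \left(8 - 4 r\right) = r + \left(-8 + 4 r\right) = -8 + 5 r$)
$-48543 - \sqrt{t{\left(-43,-152 \right)} + g{\left(100 \right)}} = -48543 - \sqrt{\left(\frac{111}{8} + \frac{1}{8} \left(-152\right)\right) + \left(-8 + 5 \cdot 100\right)} = -48543 - \sqrt{\left(\frac{111}{8} - 19\right) + \left(-8 + 500\right)} = -48543 - \sqrt{- \frac{41}{8} + 492} = -48543 - \sqrt{\frac{3895}{8}} = -48543 - \frac{\sqrt{7790}}{4}$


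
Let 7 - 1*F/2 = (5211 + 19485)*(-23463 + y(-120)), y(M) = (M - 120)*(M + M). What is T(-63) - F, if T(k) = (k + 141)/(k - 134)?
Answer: 332160653852/197 ≈ 1.6861e+9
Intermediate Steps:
y(M) = 2*M*(-120 + M) (y(M) = (-120 + M)*(2*M) = 2*M*(-120 + M))
T(k) = (141 + k)/(-134 + k)
F = -1686094690 (F = 14 - 2*(5211 + 19485)*(-23463 + 2*(-120)*(-120 - 120)) = 14 - 49392*(-23463 + 2*(-120)*(-240)) = 14 - 49392*(-23463 + 57600) = 14 - 49392*34137 = 14 - 2*843047352 = 14 - 1686094704 = -1686094690)
T(-63) - F = (141 - 63)/(-134 - 63) - 1*(-1686094690) = 78/(-197) + 1686094690 = -1/197*78 + 1686094690 = -78/197 + 1686094690 = 332160653852/197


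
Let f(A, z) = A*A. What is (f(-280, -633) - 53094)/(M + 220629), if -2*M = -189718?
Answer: 12653/157744 ≈ 0.080212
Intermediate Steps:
M = 94859 (M = -½*(-189718) = 94859)
f(A, z) = A²
(f(-280, -633) - 53094)/(M + 220629) = ((-280)² - 53094)/(94859 + 220629) = (78400 - 53094)/315488 = 25306*(1/315488) = 12653/157744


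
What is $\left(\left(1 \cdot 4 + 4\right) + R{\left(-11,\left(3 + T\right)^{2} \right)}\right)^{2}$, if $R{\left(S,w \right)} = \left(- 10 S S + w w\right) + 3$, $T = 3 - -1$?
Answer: $1444804$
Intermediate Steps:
$T = 4$ ($T = 3 + 1 = 4$)
$R{\left(S,w \right)} = 3 + w^{2} - 10 S^{2}$ ($R{\left(S,w \right)} = \left(- 10 S^{2} + w^{2}\right) + 3 = \left(w^{2} - 10 S^{2}\right) + 3 = 3 + w^{2} - 10 S^{2}$)
$\left(\left(1 \cdot 4 + 4\right) + R{\left(-11,\left(3 + T\right)^{2} \right)}\right)^{2} = \left(\left(1 \cdot 4 + 4\right) + \left(3 + \left(\left(3 + 4\right)^{2}\right)^{2} - 10 \left(-11\right)^{2}\right)\right)^{2} = \left(\left(4 + 4\right) + \left(3 + \left(7^{2}\right)^{2} - 1210\right)\right)^{2} = \left(8 + \left(3 + 49^{2} - 1210\right)\right)^{2} = \left(8 + \left(3 + 2401 - 1210\right)\right)^{2} = \left(8 + 1194\right)^{2} = 1202^{2} = 1444804$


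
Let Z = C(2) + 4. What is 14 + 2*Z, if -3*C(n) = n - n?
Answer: 22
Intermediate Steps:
C(n) = 0 (C(n) = -(n - n)/3 = -⅓*0 = 0)
Z = 4 (Z = 0 + 4 = 4)
14 + 2*Z = 14 + 2*4 = 14 + 8 = 22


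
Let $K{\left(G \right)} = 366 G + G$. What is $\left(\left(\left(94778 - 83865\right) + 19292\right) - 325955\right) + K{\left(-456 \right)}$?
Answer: $-463102$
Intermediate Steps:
$K{\left(G \right)} = 367 G$
$\left(\left(\left(94778 - 83865\right) + 19292\right) - 325955\right) + K{\left(-456 \right)} = \left(\left(\left(94778 - 83865\right) + 19292\right) - 325955\right) + 367 \left(-456\right) = \left(\left(10913 + 19292\right) - 325955\right) - 167352 = \left(30205 - 325955\right) - 167352 = -295750 - 167352 = -463102$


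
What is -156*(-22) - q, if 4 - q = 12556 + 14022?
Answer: 30006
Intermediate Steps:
q = -26574 (q = 4 - (12556 + 14022) = 4 - 1*26578 = 4 - 26578 = -26574)
-156*(-22) - q = -156*(-22) - 1*(-26574) = 3432 + 26574 = 30006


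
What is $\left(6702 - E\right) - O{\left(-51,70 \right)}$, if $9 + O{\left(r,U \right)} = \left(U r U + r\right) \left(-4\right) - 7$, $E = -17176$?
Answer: $-975910$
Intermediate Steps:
$O{\left(r,U \right)} = -16 - 4 r - 4 r U^{2}$ ($O{\left(r,U \right)} = -9 + \left(\left(U r U + r\right) \left(-4\right) - 7\right) = -9 + \left(\left(r U^{2} + r\right) \left(-4\right) - 7\right) = -9 + \left(\left(r + r U^{2}\right) \left(-4\right) - 7\right) = -9 - \left(7 + 4 r + 4 r U^{2}\right) = -16 - 4 r - 4 r U^{2}$)
$\left(6702 - E\right) - O{\left(-51,70 \right)} = \left(6702 - -17176\right) - \left(-16 - -204 - - 204 \cdot 70^{2}\right) = \left(6702 + 17176\right) - \left(-16 + 204 - \left(-204\right) 4900\right) = 23878 - \left(-16 + 204 + 999600\right) = 23878 - 999788 = -975910$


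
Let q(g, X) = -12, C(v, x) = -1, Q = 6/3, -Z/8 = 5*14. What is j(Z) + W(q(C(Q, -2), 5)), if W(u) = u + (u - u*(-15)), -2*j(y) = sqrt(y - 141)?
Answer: -204 - I*sqrt(701)/2 ≈ -204.0 - 13.238*I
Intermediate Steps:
Z = -560 (Z = -40*14 = -8*70 = -560)
Q = 2 (Q = 6*(1/3) = 2)
j(y) = -sqrt(-141 + y)/2 (j(y) = -sqrt(y - 141)/2 = -sqrt(-141 + y)/2)
W(u) = 17*u (W(u) = u + (u - (-15)*u) = u + (u + 15*u) = u + 16*u = 17*u)
j(Z) + W(q(C(Q, -2), 5)) = -sqrt(-141 - 560)/2 + 17*(-12) = -I*sqrt(701)/2 - 204 = -204 - I*sqrt(701)/2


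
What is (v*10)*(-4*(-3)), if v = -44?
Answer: -5280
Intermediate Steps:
(v*10)*(-4*(-3)) = (-44*10)*(-4*(-3)) = -440*12 = -5280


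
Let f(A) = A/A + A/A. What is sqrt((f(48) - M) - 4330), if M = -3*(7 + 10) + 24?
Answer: I*sqrt(4301) ≈ 65.582*I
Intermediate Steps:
M = -27 (M = -3*17 + 24 = -51 + 24 = -27)
f(A) = 2 (f(A) = 1 + 1 = 2)
sqrt((f(48) - M) - 4330) = sqrt((2 - 1*(-27)) - 4330) = sqrt((2 + 27) - 4330) = sqrt(29 - 4330) = sqrt(-4301) = I*sqrt(4301)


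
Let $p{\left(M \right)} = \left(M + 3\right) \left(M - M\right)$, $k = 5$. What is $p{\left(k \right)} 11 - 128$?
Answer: $-128$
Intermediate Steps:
$p{\left(M \right)} = 0$ ($p{\left(M \right)} = \left(3 + M\right) 0 = 0$)
$p{\left(k \right)} 11 - 128 = 0 \cdot 11 - 128 = 0 - 128 = -128$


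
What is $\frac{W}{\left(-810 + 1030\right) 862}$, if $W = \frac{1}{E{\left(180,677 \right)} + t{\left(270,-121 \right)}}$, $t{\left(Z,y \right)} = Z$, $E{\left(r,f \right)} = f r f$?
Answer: $\frac{1}{15645203283600} \approx 6.3917 \cdot 10^{-14}$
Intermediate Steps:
$E{\left(r,f \right)} = r f^{2}$
$W = \frac{1}{82499490}$ ($W = \frac{1}{180 \cdot 677^{2} + 270} = \frac{1}{180 \cdot 458329 + 270} = \frac{1}{82499220 + 270} = \frac{1}{82499490} \approx 1.2121 \cdot 10^{-8}$)
$\frac{W}{\left(-810 + 1030\right) 862} = \frac{1}{82499490 \left(-810 + 1030\right) 862} = \frac{1}{82499490 \cdot 220 \cdot 862} = \frac{1}{82499490 \cdot 189640} = \frac{1}{82499490} \cdot \frac{1}{189640} = \frac{1}{15645203283600}$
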